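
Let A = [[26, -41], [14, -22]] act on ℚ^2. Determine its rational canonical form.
R = [[0, -2], [1, 4]]

The invariant factors of A (the non-unit diagonal entries of the Smith normal form of xI - A over ℚ[x]) are x^2 - 4x + 2, each dividing the next. The characteristic polynomial is their product, x^2 - 4x + 2.

The rational canonical form is the block-diagonal matrix of companion matrices C(f_i):
R = [[0, -2], [1, 4]].

Note the characteristic polynomial does not split into linear factors over ℚ, so A has no Jordan form over ℚ; the rational canonical form exists over any field.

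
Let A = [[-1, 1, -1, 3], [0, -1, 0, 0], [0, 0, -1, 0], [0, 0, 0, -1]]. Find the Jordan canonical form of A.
J = [[-1, 1, 0, 0], [0, -1, 0, 0], [0, 0, -1, 0], [0, 0, 0, -1]]

The characteristic polynomial is det(xI - A) = (x + 1)^4, so the eigenvalues are -1 (algebraic multiplicity 4).

For λ = -1: rank(A + I) = 1, rank((A + I)^2) = 0. The eigenspace has dimension 4 - 1 = 3, so there are 3 Jordan blocks; the rank sequence gives block sizes [2, 1, 1].

Assembling the blocks gives the Jordan form J above.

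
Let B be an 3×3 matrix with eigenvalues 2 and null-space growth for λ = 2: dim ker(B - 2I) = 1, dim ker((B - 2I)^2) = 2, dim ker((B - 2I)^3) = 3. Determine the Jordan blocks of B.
λ = 2: successive nullity increments [1, 1, 1] count blocks of size ≥ k; block sizes are [3].

Jordan blocks: (2, 3)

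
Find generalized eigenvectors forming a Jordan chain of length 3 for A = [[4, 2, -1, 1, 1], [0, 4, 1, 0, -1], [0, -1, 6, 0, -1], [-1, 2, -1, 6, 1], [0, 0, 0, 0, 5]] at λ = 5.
We seek v_1 ∈ ker((A - 5I)^3) \ ker((A - 5I)^2), then set v_{i+1} = (A - 5I) v_i.

One such chain is v_1 = [[0, 2, 3, -1, 0]]^T, v_2 = [[0, 1, 1, 0, 0]]^T, v_3 = [[1, 0, 0, 1, 0]]^T. Check: (A - 5I) v_3 = [[0, 0, 0, 0, 0]]^T = 0.

v_1 = [[0, 2, 3, -1, 0]]^T, v_2 = [[0, 1, 1, 0, 0]]^T, v_3 = [[1, 0, 0, 1, 0]]^T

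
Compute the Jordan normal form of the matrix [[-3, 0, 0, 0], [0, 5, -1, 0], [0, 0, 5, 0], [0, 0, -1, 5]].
The characteristic polynomial is det(xI - A) = (x - 5)^3(x + 3), so the eigenvalues are -3 (algebraic multiplicity 1), 5 (algebraic multiplicity 3).

For λ = -3: algebraic multiplicity 1 gives one 1×1 block.

For λ = 5: rank(A - 5I) = 2, rank((A - 5I)^2) = 1. The eigenspace has dimension 4 - 2 = 2, so there are 2 Jordan blocks; the rank sequence gives block sizes [2, 1].

Assembling the blocks gives the Jordan form J above.

J = [[-3, 0, 0, 0], [0, 5, 1, 0], [0, 0, 5, 0], [0, 0, 0, 5]]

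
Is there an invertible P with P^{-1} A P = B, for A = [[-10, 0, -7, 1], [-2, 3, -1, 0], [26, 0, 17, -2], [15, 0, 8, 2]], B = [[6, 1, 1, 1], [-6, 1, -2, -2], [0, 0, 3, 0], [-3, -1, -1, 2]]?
Both have characteristic polynomial (x - 3)^4, but the minimal polynomial of A is (x - 3)^3 while the minimal polynomial of B is (x - 3)^2. The minimal polynomial is a similarity invariant, so A and B are not similar.

No.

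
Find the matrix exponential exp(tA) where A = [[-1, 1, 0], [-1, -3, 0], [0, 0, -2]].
A has Jordan form J = [[-2, 1, 0], [0, -2, 0], [0, 0, -2]] with A = PJP^{-1}, so e^{tA} = P e^{tJ} P^{-1}.

For a Jordan block J_k(λ), e^{tJ_k(λ)} = e^{λt} · (I + tN + t^2 N^2/2! + ... + t^{k-1} N^{k-1}/(k-1)!) where N is the nilpotent superdiagonal part.

Assembling the blocks and conjugating back gives the entries of e^{tA} as shown above.

e^{tA} = [[(t + 1)*e^{-2*t}, t*e^{-2*t}, 0], [-t*e^{-2*t}, (1 - t)*e^{-2*t}, 0], [0, 0, e^{-2*t}]]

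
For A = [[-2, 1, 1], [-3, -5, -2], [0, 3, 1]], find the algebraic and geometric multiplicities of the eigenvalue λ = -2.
algebraic multiplicity 3, geometric multiplicity 1

The characteristic polynomial is (x + 2)^3, so the factor x + 2 appears with exponent 3: the algebraic multiplicity is 3.

rank(A + 2I) = 2, so the eigenspace has dimension 3 - 2 = 1: the geometric multiplicity is 1.

Since 1 < 3, A is not diagonalizable.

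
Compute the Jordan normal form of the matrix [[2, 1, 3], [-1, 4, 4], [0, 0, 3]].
J = [[3, 1, 0], [0, 3, 1], [0, 0, 3]]

The characteristic polynomial is det(xI - A) = (x - 3)^3, so the eigenvalues are 3 (algebraic multiplicity 3).

For λ = 3: rank(A - 3I) = 2, rank((A - 3I)^2) = 1, rank((A - 3I)^3) = 0. The eigenspace has dimension 3 - 2 = 1, so there is 1 Jordan block; the rank sequence gives block sizes [3].

Assembling the blocks gives the Jordan form J above.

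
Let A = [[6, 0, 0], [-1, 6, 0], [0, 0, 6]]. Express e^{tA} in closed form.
A has Jordan form J = [[6, 1, 0], [0, 6, 0], [0, 0, 6]] with A = PJP^{-1}, so e^{tA} = P e^{tJ} P^{-1}.

For a Jordan block J_k(λ), e^{tJ_k(λ)} = e^{λt} · (I + tN + t^2 N^2/2! + ... + t^{k-1} N^{k-1}/(k-1)!) where N is the nilpotent superdiagonal part.

Assembling the blocks and conjugating back gives the entries of e^{tA} as shown above.

e^{tA} = [[e^{6*t}, 0, 0], [-t*e^{6*t}, e^{6*t}, 0], [0, 0, e^{6*t}]]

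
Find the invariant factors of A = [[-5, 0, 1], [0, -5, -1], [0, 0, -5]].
x + 5, (x + 5)^2

The Jordan structure of A has elementary divisors (x + 5)^2, (x + 5). Arranging the block sizes at each eigenvalue in decreasing order and taking row products gives the invariant factors.

Invariant factors (smallest first, each dividing the next): x + 5, (x + 5)^2.

Check: the last factor (x + 5)^2 is the minimal polynomial, and the product (x + 5)^3 is the characteristic polynomial.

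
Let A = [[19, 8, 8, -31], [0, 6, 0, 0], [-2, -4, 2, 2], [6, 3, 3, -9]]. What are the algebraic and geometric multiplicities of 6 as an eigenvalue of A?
algebraic multiplicity 2, geometric multiplicity 2

The characteristic polynomial is (x - 6)^2(x - 3)^2, so the factor x - 6 appears with exponent 2: the algebraic multiplicity is 2.

rank(A - 6I) = 2, so the eigenspace has dimension 4 - 2 = 2: the geometric multiplicity is 2.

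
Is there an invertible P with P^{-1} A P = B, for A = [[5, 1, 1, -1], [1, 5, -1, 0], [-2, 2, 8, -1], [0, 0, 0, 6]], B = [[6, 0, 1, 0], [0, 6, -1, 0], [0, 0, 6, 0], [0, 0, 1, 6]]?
Both have characteristic polynomial (x - 6)^4 and minimal polynomial (x - 6)^2. But rank(A - 6I) = 2 for A while rank(B - 6I) = 1 for B, so the number of Jordan blocks at λ = 6 differs. A and B are not similar.

No.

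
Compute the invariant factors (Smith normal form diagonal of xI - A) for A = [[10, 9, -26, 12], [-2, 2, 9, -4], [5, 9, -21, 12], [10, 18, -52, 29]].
x - 5, (x - 5)^3

The Jordan structure of A has elementary divisors (x - 5)^3, (x - 5). Arranging the block sizes at each eigenvalue in decreasing order and taking row products gives the invariant factors.

Invariant factors (smallest first, each dividing the next): x - 5, (x - 5)^3.

Check: the last factor (x - 5)^3 is the minimal polynomial, and the product (x - 5)^4 is the characteristic polynomial.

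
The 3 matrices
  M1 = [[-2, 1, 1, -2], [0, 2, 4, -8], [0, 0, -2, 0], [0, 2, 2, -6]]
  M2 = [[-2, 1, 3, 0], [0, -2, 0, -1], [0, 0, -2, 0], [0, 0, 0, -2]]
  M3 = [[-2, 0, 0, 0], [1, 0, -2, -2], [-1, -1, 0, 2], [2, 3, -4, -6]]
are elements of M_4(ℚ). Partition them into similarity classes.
Characteristic polynomials: χ_{M1} = (x + 2)^4, χ_{M2} = (x + 2)^4, χ_{M3} = (x + 2)^4.

{M1}: invariant factors x + 2, x + 2, (x + 2)^2.

{M2, M3}: invariant factors x + 2, (x + 2)^3.

Matrices are similar if and only if their invariant-factor lists agree; the partition into similarity classes is {M1}, {M2, M3}.

2 classes: {M1}, {M2, M3}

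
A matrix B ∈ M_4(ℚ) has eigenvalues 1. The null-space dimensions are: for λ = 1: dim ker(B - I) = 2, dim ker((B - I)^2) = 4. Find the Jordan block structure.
Jordan blocks: (1, 2), (1, 2)

λ = 1: successive nullity increments [2, 2] count blocks of size ≥ k; block sizes are [2, 2].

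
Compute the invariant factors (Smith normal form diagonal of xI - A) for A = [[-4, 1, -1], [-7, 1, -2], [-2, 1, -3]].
The Jordan structure of A has elementary divisors (x + 2)^3. Arranging the block sizes at each eigenvalue in decreasing order and taking row products gives the invariant factors.

Invariant factors (smallest first, each dividing the next): (x + 2)^3.

Check: the last factor (x + 2)^3 is the minimal polynomial, and the product (x + 2)^3 is the characteristic polynomial.

(x + 2)^3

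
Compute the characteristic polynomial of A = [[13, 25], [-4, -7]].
xI - A = [[x - 13, -25], [4, x + 7]].

Expanding det(xI - A) along the first row:
det(xI - A) = + (x - 13)·det([[x + 7]]) - (-25)·det([[4]]).

Evaluating gives χ_A(x) = x^2 - 6x + 9 = (x - 3)^2.

χ_A(x) = (x - 3)^2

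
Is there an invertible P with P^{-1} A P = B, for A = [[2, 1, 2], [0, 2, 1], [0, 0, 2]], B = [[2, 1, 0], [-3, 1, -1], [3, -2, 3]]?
Two matrices over a field are similar if and only if they have the same invariant factors.

Both A and B have characteristic polynomial (x - 2)^3 and minimal polynomial (x - 2)^3. Computing further, both have invariant factors (x - 2)^3. Hence A and B are similar.

Yes.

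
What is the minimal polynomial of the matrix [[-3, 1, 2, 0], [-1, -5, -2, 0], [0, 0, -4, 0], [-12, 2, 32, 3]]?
The characteristic polynomial factors as (x - 3)(x + 4)^3. The minimal polynomial is ∏(x - λ)^{k_λ} where k_λ is the size of the largest Jordan block at λ.

For λ = -4: rank(A + 4I) = 2, and the largest Jordan block has size 2 (the smallest k with rank((A + 4I)^k) = rank((A + 4I)^(k+1))).
For λ = 3: rank(A - 3I) = 3, and the largest Jordan block has size 1 (the smallest k with rank((A - 3I)^k) = rank((A - 3I)^(k+1))).

So m_A(x) = (x - 3)(x + 4)^2.

m_A(x) = (x - 3)(x + 4)^2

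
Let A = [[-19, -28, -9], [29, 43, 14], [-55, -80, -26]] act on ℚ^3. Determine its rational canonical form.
The invariant factors of A (the non-unit diagonal entries of the Smith normal form of xI - A over ℚ[x]) are (x + 1)(x^2 + x - 5), each dividing the next. The characteristic polynomial is their product, (x + 1)(x^2 + x - 5).

The rational canonical form is the block-diagonal matrix of companion matrices C(f_i):
R = [[0, 0, 5], [1, 0, 4], [0, 1, -2]].

Note the characteristic polynomial does not split into linear factors over ℚ, so A has no Jordan form over ℚ; the rational canonical form exists over any field.

R = [[0, 0, 5], [1, 0, 4], [0, 1, -2]]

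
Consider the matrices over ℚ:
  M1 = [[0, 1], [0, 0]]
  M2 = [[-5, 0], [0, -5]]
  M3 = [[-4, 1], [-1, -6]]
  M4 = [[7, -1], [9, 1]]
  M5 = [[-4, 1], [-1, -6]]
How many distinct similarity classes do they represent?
Characteristic polynomials: χ_{M1} = x^2, χ_{M2} = (x + 5)^2, χ_{M3} = (x + 5)^2, χ_{M4} = (x - 4)^2, χ_{M5} = (x + 5)^2.

{M1}: invariant factors x^2.

{M2}: invariant factors x + 5, x + 5.

{M3, M5}: invariant factors (x + 5)^2.

{M4}: invariant factors (x - 4)^2.

Matrices are similar if and only if their invariant-factor lists agree; the partition into similarity classes is {M1}, {M2}, {M3, M5}, {M4}.

4 classes: {M1}, {M2}, {M3, M5}, {M4}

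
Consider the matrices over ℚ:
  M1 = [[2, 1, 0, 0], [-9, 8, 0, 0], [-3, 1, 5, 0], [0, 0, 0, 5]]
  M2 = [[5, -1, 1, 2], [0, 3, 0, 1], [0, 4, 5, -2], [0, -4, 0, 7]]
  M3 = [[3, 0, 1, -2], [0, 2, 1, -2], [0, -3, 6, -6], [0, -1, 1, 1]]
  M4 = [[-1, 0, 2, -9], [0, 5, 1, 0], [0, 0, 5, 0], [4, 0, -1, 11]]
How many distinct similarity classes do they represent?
Characteristic polynomials: χ_{M1} = (x - 5)^4, χ_{M2} = (x - 5)^4, χ_{M3} = (x - 3)^4, χ_{M4} = (x - 5)^4.

{M1}: invariant factors x - 5, x - 5, (x - 5)^2.

{M2, M4}: invariant factors x - 5, (x - 5)^3.

{M3}: invariant factors x - 3, (x - 3)^3.

Matrices are similar if and only if their invariant-factor lists agree; the partition into similarity classes is {M1}, {M2, M4}, {M3}.

3 classes: {M1}, {M2, M4}, {M3}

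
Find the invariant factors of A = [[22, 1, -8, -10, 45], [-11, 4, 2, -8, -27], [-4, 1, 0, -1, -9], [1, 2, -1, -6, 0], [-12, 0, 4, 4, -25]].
The Jordan structure of A has elementary divisors (x + 1)^2, (x + 1)^2, (x + 1). Arranging the block sizes at each eigenvalue in decreasing order and taking row products gives the invariant factors.

Invariant factors (smallest first, each dividing the next): x + 1, (x + 1)^2, (x + 1)^2.

Check: the last factor (x + 1)^2 is the minimal polynomial, and the product (x + 1)^5 is the characteristic polynomial.

x + 1, (x + 1)^2, (x + 1)^2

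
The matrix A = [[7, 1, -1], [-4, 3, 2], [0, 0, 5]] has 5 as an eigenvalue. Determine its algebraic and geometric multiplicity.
The characteristic polynomial is (x - 5)^3, so the factor x - 5 appears with exponent 3: the algebraic multiplicity is 3.

rank(A - 5I) = 1, so the eigenspace has dimension 3 - 1 = 2: the geometric multiplicity is 2.

Since 2 < 3, A is not diagonalizable.

algebraic multiplicity 3, geometric multiplicity 2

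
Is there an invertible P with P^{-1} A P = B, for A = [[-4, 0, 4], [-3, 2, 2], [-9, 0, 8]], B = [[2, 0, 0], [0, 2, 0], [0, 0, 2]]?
Both have characteristic polynomial (x - 2)^3, but the minimal polynomial of A is (x - 2)^2 while the minimal polynomial of B is x - 2. The minimal polynomial is a similarity invariant, so A and B are not similar.

No.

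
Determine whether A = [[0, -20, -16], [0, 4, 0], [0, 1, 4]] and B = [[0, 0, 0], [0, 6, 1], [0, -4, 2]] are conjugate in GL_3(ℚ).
Yes.

Two matrices over a field are similar if and only if they have the same invariant factors.

Both A and B have characteristic polynomial x(x - 4)^2 and minimal polynomial x(x - 4)^2. Computing further, both have invariant factors x(x - 4)^2. Hence A and B are similar.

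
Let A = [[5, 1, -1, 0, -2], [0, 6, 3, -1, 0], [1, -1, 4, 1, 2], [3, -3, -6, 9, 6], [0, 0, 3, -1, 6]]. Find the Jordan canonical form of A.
J = [[6, 1, 0, 0, 0], [0, 6, 0, 0, 0], [0, 0, 6, 1, 0], [0, 0, 0, 6, 0], [0, 0, 0, 0, 6]]

The characteristic polynomial is det(xI - A) = (x - 6)^5, so the eigenvalues are 6 (algebraic multiplicity 5).

For λ = 6: rank(A - 6I) = 2, rank((A - 6I)^2) = 0. The eigenspace has dimension 5 - 2 = 3, so there are 3 Jordan blocks; the rank sequence gives block sizes [2, 2, 1].

Assembling the blocks gives the Jordan form J above.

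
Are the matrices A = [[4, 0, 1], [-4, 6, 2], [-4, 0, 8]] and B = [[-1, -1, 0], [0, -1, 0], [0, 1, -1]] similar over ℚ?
trace(A) = 18 but trace(B) = -3. The trace is a similarity invariant, so A and B are not similar.

No.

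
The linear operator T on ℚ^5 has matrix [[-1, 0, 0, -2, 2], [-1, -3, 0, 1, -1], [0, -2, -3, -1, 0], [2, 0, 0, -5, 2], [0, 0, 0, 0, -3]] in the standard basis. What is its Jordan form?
The characteristic polynomial is det(xI - A) = (x + 3)^5, so the eigenvalues are -3 (algebraic multiplicity 5).

For λ = -3: rank(A + 3I) = 2, rank((A + 3I)^2) = 0. The eigenspace has dimension 5 - 2 = 3, so there are 3 Jordan blocks; the rank sequence gives block sizes [2, 2, 1].

Assembling the blocks gives the Jordan form J above.

J = [[-3, 1, 0, 0, 0], [0, -3, 0, 0, 0], [0, 0, -3, 1, 0], [0, 0, 0, -3, 0], [0, 0, 0, 0, -3]]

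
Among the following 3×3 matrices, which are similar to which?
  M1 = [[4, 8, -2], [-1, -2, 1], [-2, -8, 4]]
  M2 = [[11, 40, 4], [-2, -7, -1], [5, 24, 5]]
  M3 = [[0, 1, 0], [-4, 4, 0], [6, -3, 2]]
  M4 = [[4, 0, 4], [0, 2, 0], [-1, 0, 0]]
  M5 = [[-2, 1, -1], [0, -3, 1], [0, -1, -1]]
3 classes: {M1, M3, M4}, {M2}, {M5}

Characteristic polynomials: χ_{M1} = (x - 2)^3, χ_{M2} = (x - 3)^3, χ_{M3} = (x - 2)^3, χ_{M4} = (x - 2)^3, χ_{M5} = (x + 2)^3.

{M1, M3, M4}: invariant factors x - 2, (x - 2)^2.

{M2}: invariant factors (x - 3)^3.

{M5}: invariant factors x + 2, (x + 2)^2.

Matrices are similar if and only if their invariant-factor lists agree; the partition into similarity classes is {M1, M3, M4}, {M2}, {M5}.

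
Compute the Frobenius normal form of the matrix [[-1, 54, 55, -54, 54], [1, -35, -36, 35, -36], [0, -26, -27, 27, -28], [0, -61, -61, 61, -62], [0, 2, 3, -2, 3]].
R = [[0, 0, 0, 0, 80], [1, 0, 0, 0, 44], [0, 1, 0, 0, -2], [0, 0, 1, 0, 18], [0, 0, 0, 1, 1]]

The invariant factors of A (the non-unit diagonal entries of the Smith normal form of xI - A over ℚ[x]) are (x - 5)(x + 4)(x^3 + 2x + 4), each dividing the next. The characteristic polynomial is their product, (x - 5)(x + 4)(x^3 + 2x + 4).

The rational canonical form is the block-diagonal matrix of companion matrices C(f_i):
R = [[0, 0, 0, 0, 80], [1, 0, 0, 0, 44], [0, 1, 0, 0, -2], [0, 0, 1, 0, 18], [0, 0, 0, 1, 1]].

Note the characteristic polynomial does not split into linear factors over ℚ, so A has no Jordan form over ℚ; the rational canonical form exists over any field.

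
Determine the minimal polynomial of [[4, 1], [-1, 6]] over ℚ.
m_A(x) = (x - 5)^2

The characteristic polynomial factors as (x - 5)^2. The minimal polynomial is ∏(x - λ)^{k_λ} where k_λ is the size of the largest Jordan block at λ.

For λ = 5: rank(A - 5I) = 1, and the largest Jordan block has size 2 (the smallest k with rank((A - 5I)^k) = rank((A - 5I)^(k+1))).

So m_A(x) = (x - 5)^2.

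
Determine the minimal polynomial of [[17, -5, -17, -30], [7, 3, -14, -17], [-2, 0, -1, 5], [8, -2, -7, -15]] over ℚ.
m_A(x) = (x - 4)^2(x + 2)^2

The characteristic polynomial factors as (x - 4)^2(x + 2)^2. The minimal polynomial is ∏(x - λ)^{k_λ} where k_λ is the size of the largest Jordan block at λ.

For λ = -2: rank(A + 2I) = 3, and the largest Jordan block has size 2 (the smallest k with rank((A + 2I)^k) = rank((A + 2I)^(k+1))).
For λ = 4: rank(A - 4I) = 3, and the largest Jordan block has size 2 (the smallest k with rank((A - 4I)^k) = rank((A - 4I)^(k+1))).

So m_A(x) = (x - 4)^2(x + 2)^2.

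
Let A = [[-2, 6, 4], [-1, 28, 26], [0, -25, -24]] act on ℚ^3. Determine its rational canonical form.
R = [[0, 0, 0], [1, 0, 24], [0, 1, 2]]

The invariant factors of A (the non-unit diagonal entries of the Smith normal form of xI - A over ℚ[x]) are x(x - 6)(x + 4), each dividing the next. The characteristic polynomial is their product, x(x - 6)(x + 4).

The rational canonical form is the block-diagonal matrix of companion matrices C(f_i):
R = [[0, 0, 0], [1, 0, 24], [0, 1, 2]].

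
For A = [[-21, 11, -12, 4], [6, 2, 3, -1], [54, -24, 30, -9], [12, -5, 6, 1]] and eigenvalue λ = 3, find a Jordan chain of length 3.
We seek v_1 ∈ ker((A - 3I)^3) \ ker((A - 3I)^2), then set v_{i+1} = (A - 3I) v_i.

One such chain is v_1 = [[-4, 0, 9, 2]]^T, v_2 = [[-4, 1, 9, 2]]^T, v_3 = [[7, 0, -15, -3]]^T. Check: (A - 3I) v_3 = [[0, 0, 0, 0]]^T = 0.

v_1 = [[-4, 0, 9, 2]]^T, v_2 = [[-4, 1, 9, 2]]^T, v_3 = [[7, 0, -15, -3]]^T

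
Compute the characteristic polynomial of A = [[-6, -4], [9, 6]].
χ_A(x) = x^2

xI - A = [[x + 6, 4], [-9, x - 6]].

Expanding det(xI - A) along the first row:
det(xI - A) = + (x + 6)·det([[x - 6]]) - (4)·det([[-9]]).

Evaluating gives χ_A(x) = x^2.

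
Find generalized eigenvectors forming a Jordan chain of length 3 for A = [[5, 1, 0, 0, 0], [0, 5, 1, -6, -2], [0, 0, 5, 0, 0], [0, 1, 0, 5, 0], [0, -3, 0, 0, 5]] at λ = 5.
v_1 = [[0, 0, 1, -2, 6]]^T, v_2 = [[0, 1, 0, 0, 0]]^T, v_3 = [[1, 0, 0, 1, -3]]^T

We seek v_1 ∈ ker((A - 5I)^3) \ ker((A - 5I)^2), then set v_{i+1} = (A - 5I) v_i.

One such chain is v_1 = [[0, 0, 1, -2, 6]]^T, v_2 = [[0, 1, 0, 0, 0]]^T, v_3 = [[1, 0, 0, 1, -3]]^T. Check: (A - 5I) v_3 = [[0, 0, 0, 0, 0]]^T = 0.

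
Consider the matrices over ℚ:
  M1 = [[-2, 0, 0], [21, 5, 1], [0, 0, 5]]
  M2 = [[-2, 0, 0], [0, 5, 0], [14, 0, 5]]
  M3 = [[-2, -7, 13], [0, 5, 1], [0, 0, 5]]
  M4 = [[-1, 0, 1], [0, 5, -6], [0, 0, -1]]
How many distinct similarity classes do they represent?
Characteristic polynomials: χ_{M1} = (x - 5)^2(x + 2), χ_{M2} = (x - 5)^2(x + 2), χ_{M3} = (x - 5)^2(x + 2), χ_{M4} = (x - 5)(x + 1)^2.

{M1, M3}: invariant factors (x - 5)^2(x + 2).

{M2}: invariant factors x - 5, (x - 5)(x + 2).

{M4}: invariant factors (x - 5)(x + 1)^2.

Matrices are similar if and only if their invariant-factor lists agree; the partition into similarity classes is {M1, M3}, {M2}, {M4}.

3 classes: {M1, M3}, {M2}, {M4}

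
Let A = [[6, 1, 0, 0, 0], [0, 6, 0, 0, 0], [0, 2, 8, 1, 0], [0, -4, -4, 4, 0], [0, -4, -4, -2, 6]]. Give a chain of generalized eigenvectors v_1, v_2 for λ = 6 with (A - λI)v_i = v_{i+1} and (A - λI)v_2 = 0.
We seek v_1 ∈ ker((A - 6I)^2) \ ker(A - 6I), then set v_{i+1} = (A - 6I) v_i.

One such chain is v_1 = [[0, 1, 0, -2, 0]]^T, v_2 = [[1, 0, 0, 0, 0]]^T. Check: (A - 6I) v_2 = [[0, 0, 0, 0, 0]]^T = 0.

v_1 = [[0, 1, 0, -2, 0]]^T, v_2 = [[1, 0, 0, 0, 0]]^T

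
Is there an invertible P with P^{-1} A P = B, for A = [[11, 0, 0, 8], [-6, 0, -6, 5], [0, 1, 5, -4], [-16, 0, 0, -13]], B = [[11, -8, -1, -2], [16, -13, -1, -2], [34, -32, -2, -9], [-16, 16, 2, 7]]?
Two matrices over a field are similar if and only if they have the same invariant factors.

Both A and B have characteristic polynomial (x - 3)^2(x - 2)(x + 5) and minimal polynomial (x - 3)^2(x - 2)(x + 5). Computing further, both have invariant factors (x - 3)^2(x - 2)(x + 5). Hence A and B are similar.

Yes.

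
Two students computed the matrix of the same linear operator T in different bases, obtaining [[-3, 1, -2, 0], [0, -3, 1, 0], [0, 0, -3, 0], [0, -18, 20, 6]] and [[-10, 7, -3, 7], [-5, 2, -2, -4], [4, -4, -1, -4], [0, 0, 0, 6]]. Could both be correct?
Yes.

Two matrices over a field are similar if and only if they have the same invariant factors.

Both A and B have characteristic polynomial (x - 6)(x + 3)^3 and minimal polynomial (x - 6)(x + 3)^3. Computing further, both have invariant factors (x - 6)(x + 3)^3. Hence A and B are similar.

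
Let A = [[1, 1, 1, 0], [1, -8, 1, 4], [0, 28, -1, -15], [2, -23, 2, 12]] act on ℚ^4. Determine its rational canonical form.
R = [[0, 0, 0, -8], [1, 0, 0, -14], [0, 1, 0, 4], [0, 0, 1, 4]]

The invariant factors of A (the non-unit diagonal entries of the Smith normal form of xI - A over ℚ[x]) are (x - 4)(x^3 - 4x - 2), each dividing the next. The characteristic polynomial is their product, (x - 4)(x^3 - 4x - 2).

The rational canonical form is the block-diagonal matrix of companion matrices C(f_i):
R = [[0, 0, 0, -8], [1, 0, 0, -14], [0, 1, 0, 4], [0, 0, 1, 4]].

Note the characteristic polynomial does not split into linear factors over ℚ, so A has no Jordan form over ℚ; the rational canonical form exists over any field.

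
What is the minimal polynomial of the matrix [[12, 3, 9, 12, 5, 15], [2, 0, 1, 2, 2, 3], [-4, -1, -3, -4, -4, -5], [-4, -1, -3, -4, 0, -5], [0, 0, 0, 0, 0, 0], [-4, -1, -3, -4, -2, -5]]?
m_A(x) = x^3

The characteristic polynomial factors as x^6. The minimal polynomial is ∏(x - λ)^{k_λ} where k_λ is the size of the largest Jordan block at λ.

For λ = 0: rank(A) = 3, and the largest Jordan block has size 3 (the smallest k with rank(A^k) = rank(A^(k+1))).

So m_A(x) = x^3.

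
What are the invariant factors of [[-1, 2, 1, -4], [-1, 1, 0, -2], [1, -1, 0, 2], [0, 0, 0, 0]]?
The Jordan structure of A has elementary divisors x^3, x. Arranging the block sizes at each eigenvalue in decreasing order and taking row products gives the invariant factors.

Invariant factors (smallest first, each dividing the next): x, x^3.

Check: the last factor x^3 is the minimal polynomial, and the product x^4 is the characteristic polynomial.

x, x^3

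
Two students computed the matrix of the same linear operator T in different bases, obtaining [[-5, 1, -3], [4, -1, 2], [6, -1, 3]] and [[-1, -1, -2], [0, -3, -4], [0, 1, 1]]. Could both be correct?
No.

Both have characteristic polynomial (x + 1)^3, but the minimal polynomial of A is (x + 1)^3 while the minimal polynomial of B is (x + 1)^2. The minimal polynomial is a similarity invariant, so A and B are not similar.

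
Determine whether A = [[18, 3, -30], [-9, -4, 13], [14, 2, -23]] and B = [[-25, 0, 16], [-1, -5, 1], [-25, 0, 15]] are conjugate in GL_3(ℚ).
trace(A) = -9 but trace(B) = -15. The trace is a similarity invariant, so A and B are not similar.

No.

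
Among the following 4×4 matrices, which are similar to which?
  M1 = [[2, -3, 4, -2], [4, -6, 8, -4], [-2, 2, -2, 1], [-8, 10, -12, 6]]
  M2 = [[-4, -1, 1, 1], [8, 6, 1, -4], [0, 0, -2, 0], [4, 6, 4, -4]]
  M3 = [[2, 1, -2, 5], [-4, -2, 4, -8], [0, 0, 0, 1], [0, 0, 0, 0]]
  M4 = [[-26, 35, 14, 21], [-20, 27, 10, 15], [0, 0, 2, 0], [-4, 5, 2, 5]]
3 classes: {M1, M3}, {M2}, {M4}

Characteristic polynomials: χ_{M1} = x^4, χ_{M2} = (x - 2)(x + 2)^3, χ_{M3} = x^4, χ_{M4} = (x - 2)^4.

{M1, M3}: invariant factors x^2, x^2.

{M2}: invariant factors (x - 2)(x + 2)^3.

{M4}: invariant factors x - 2, x - 2, (x - 2)^2.

Matrices are similar if and only if their invariant-factor lists agree; the partition into similarity classes is {M1, M3}, {M2}, {M4}.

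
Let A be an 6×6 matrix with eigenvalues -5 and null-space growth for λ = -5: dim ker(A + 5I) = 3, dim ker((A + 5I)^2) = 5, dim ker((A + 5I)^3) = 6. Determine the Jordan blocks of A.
λ = -5: successive nullity increments [3, 2, 1] count blocks of size ≥ k; block sizes are [3, 2, 1].

Jordan blocks: (-5, 3), (-5, 2), (-5, 1)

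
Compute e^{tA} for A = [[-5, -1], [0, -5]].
A has Jordan form J = [[-5, 1], [0, -5]] with A = PJP^{-1}, so e^{tA} = P e^{tJ} P^{-1}.

For a Jordan block J_k(λ), e^{tJ_k(λ)} = e^{λt} · (I + tN + t^2 N^2/2! + ... + t^{k-1} N^{k-1}/(k-1)!) where N is the nilpotent superdiagonal part.

Assembling the blocks and conjugating back gives the entries of e^{tA} as shown above.

e^{tA} = [[e^{-5*t}, -t*e^{-5*t}], [0, e^{-5*t}]]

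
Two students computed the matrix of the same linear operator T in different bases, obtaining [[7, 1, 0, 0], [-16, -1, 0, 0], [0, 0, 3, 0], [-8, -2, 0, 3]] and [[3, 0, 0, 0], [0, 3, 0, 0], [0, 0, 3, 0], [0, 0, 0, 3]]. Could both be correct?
No.

Both have characteristic polynomial (x - 3)^4, but the minimal polynomial of A is (x - 3)^2 while the minimal polynomial of B is x - 3. The minimal polynomial is a similarity invariant, so A and B are not similar.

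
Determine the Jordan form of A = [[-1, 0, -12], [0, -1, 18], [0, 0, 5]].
The characteristic polynomial is det(xI - A) = (x - 5)(x + 1)^2, so the eigenvalues are -1 (algebraic multiplicity 2), 5 (algebraic multiplicity 1).

For λ = -1: rank(A + I) = 1. The eigenspace has dimension 3 - 1 = 2, so there are 2 Jordan blocks; the rank sequence gives block sizes [1, 1].

For λ = 5: algebraic multiplicity 1 gives one 1×1 block.

Assembling the blocks gives the Jordan form J above.

J = [[-1, 0, 0], [0, -1, 0], [0, 0, 5]]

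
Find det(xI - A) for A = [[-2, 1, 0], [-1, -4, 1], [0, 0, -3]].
xI - A = [[x + 2, -1, 0], [1, x + 4, -1], [0, 0, x + 3]].

Expanding det(xI - A) along the first row:
det(xI - A) = + (x + 2)·det([[x + 4, -1], [0, x + 3]]) - (-1)·det([[1, -1], [0, x + 3]]) + (0)·det([[1, x + 4], [0, 0]]).

Evaluating gives χ_A(x) = x^3 + 9x^2 + 27x + 27 = (x + 3)^3.

χ_A(x) = (x + 3)^3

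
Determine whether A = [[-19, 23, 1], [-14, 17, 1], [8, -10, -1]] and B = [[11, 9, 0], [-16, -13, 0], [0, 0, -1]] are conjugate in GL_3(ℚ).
Both have characteristic polynomial (x + 1)^3, but the minimal polynomial of A is (x + 1)^3 while the minimal polynomial of B is (x + 1)^2. The minimal polynomial is a similarity invariant, so A and B are not similar.

No.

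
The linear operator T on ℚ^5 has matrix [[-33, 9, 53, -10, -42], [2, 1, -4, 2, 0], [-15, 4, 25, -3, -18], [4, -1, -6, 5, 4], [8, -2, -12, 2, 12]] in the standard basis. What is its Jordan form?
The characteristic polynomial is det(xI - A) = (x - 4)(x - 2)^2(x - 1)^2, so the eigenvalues are 1 (algebraic multiplicity 2), 2 (algebraic multiplicity 2), 4 (algebraic multiplicity 1).

For λ = 1: rank(A - I) = 4, rank((A - I)^2) = 3. The eigenspace has dimension 5 - 4 = 1, so there is 1 Jordan block; the rank sequence gives block sizes [2].

For λ = 2: rank(A - 2I) = 4, rank((A - 2I)^2) = 3. The eigenspace has dimension 5 - 4 = 1, so there is 1 Jordan block; the rank sequence gives block sizes [2].

For λ = 4: algebraic multiplicity 1 gives one 1×1 block.

Assembling the blocks gives the Jordan form J above.

J = [[1, 1, 0, 0, 0], [0, 1, 0, 0, 0], [0, 0, 2, 1, 0], [0, 0, 0, 2, 0], [0, 0, 0, 0, 4]]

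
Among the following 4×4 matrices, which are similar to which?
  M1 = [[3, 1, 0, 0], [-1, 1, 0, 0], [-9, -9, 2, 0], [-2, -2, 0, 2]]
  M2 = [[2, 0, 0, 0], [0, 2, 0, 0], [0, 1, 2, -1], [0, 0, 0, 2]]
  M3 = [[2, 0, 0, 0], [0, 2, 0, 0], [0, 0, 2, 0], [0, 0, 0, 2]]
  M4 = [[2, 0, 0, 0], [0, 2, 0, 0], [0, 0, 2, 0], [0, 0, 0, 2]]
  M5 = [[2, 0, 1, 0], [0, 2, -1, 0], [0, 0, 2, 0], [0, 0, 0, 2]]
Characteristic polynomials: χ_{M1} = (x - 2)^4, χ_{M2} = (x - 2)^4, χ_{M3} = (x - 2)^4, χ_{M4} = (x - 2)^4, χ_{M5} = (x - 2)^4.

{M1, M2, M5}: invariant factors x - 2, x - 2, (x - 2)^2.

{M3, M4}: invariant factors x - 2, x - 2, x - 2, x - 2.

Matrices are similar if and only if their invariant-factor lists agree; the partition into similarity classes is {M1, M2, M5}, {M3, M4}.

2 classes: {M1, M2, M5}, {M3, M4}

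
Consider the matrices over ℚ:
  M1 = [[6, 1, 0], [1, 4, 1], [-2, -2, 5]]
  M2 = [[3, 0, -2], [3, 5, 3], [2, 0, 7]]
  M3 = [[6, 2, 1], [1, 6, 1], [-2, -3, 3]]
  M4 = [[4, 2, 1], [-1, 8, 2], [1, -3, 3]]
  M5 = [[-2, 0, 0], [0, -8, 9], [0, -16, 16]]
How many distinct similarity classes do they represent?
3 classes: {M1, M3, M4}, {M2}, {M5}

Characteristic polynomials: χ_{M1} = (x - 5)^3, χ_{M2} = (x - 5)^3, χ_{M3} = (x - 5)^3, χ_{M4} = (x - 5)^3, χ_{M5} = (x - 4)^2(x + 2).

{M1, M3, M4}: invariant factors (x - 5)^3.

{M2}: invariant factors x - 5, (x - 5)^2.

{M5}: invariant factors (x - 4)^2(x + 2).

Matrices are similar if and only if their invariant-factor lists agree; the partition into similarity classes is {M1, M3, M4}, {M2}, {M5}.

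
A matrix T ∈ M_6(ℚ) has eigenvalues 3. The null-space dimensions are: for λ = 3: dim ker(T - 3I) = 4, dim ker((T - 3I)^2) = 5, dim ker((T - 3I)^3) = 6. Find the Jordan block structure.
Jordan blocks: (3, 3), (3, 1), (3, 1), (3, 1)

λ = 3: successive nullity increments [4, 1, 1] count blocks of size ≥ k; block sizes are [3, 1, 1, 1].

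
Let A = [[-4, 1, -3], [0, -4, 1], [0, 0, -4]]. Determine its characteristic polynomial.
χ_A(x) = (x + 4)^3

xI - A = [[x + 4, -1, 3], [0, x + 4, -1], [0, 0, x + 4]].

Expanding det(xI - A) along the first row:
det(xI - A) = + (x + 4)·det([[x + 4, -1], [0, x + 4]]) - (-1)·det([[0, -1], [0, x + 4]]) + (3)·det([[0, x + 4], [0, 0]]).

Evaluating gives χ_A(x) = x^3 + 12x^2 + 48x + 64 = (x + 4)^3.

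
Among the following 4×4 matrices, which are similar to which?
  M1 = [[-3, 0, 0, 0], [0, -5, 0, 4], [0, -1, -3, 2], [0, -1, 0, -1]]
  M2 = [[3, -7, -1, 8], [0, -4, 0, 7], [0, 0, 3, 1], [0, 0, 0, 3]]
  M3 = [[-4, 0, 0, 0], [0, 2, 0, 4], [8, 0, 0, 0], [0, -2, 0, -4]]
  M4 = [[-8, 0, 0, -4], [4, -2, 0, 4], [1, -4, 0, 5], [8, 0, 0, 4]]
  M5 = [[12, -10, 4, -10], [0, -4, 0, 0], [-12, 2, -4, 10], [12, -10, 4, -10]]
4 classes: {M1}, {M2}, {M3, M5}, {M4}

Characteristic polynomials: χ_{M1} = (x + 3)^4, χ_{M2} = (x - 3)^3(x + 4), χ_{M3} = x^2(x + 2)(x + 4), χ_{M4} = x^2(x + 2)(x + 4), χ_{M5} = x^2(x + 2)(x + 4).

{M1}: invariant factors x + 3, x + 3, (x + 3)^2.

{M2}: invariant factors (x - 3)^3(x + 4).

{M3, M5}: invariant factors x, x(x + 2)(x + 4).

{M4}: invariant factors x^2(x + 2)(x + 4).

Matrices are similar if and only if their invariant-factor lists agree; the partition into similarity classes is {M1}, {M2}, {M3, M5}, {M4}.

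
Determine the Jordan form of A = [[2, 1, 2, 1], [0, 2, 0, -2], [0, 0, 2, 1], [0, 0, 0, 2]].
J = [[2, 1, 0, 0], [0, 2, 0, 0], [0, 0, 2, 1], [0, 0, 0, 2]]

The characteristic polynomial is det(xI - A) = (x - 2)^4, so the eigenvalues are 2 (algebraic multiplicity 4).

For λ = 2: rank(A - 2I) = 2, rank((A - 2I)^2) = 0. The eigenspace has dimension 4 - 2 = 2, so there are 2 Jordan blocks; the rank sequence gives block sizes [2, 2].

Assembling the blocks gives the Jordan form J above.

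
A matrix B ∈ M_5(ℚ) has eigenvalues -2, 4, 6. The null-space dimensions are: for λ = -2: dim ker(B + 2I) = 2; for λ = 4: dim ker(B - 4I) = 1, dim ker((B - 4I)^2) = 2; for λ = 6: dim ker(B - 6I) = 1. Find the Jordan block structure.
Jordan blocks: (-2, 1), (-2, 1), (4, 2), (6, 1)

λ = -2: successive nullity increments [2] count blocks of size ≥ k; block sizes are [1, 1].
λ = 4: successive nullity increments [1, 1] count blocks of size ≥ k; block sizes are [2].
λ = 6: successive nullity increments [1] count blocks of size ≥ k; block sizes are [1].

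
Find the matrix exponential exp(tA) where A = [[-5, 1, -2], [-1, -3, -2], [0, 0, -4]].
e^{tA} = [[(1 - t)*e^{-4*t}, t*e^{-4*t}, -2*t*e^{-4*t}], [-t*e^{-4*t}, (t + 1)*e^{-4*t}, -2*t*e^{-4*t}], [0, 0, e^{-4*t}]]

A has Jordan form J = [[-4, 1, 0], [0, -4, 0], [0, 0, -4]] with A = PJP^{-1}, so e^{tA} = P e^{tJ} P^{-1}.

For a Jordan block J_k(λ), e^{tJ_k(λ)} = e^{λt} · (I + tN + t^2 N^2/2! + ... + t^{k-1} N^{k-1}/(k-1)!) where N is the nilpotent superdiagonal part.

Assembling the blocks and conjugating back gives the entries of e^{tA} as shown above.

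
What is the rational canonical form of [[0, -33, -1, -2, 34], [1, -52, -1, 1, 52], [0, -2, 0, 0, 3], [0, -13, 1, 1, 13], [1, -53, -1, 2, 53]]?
R = [[0, 0, 0, 0, 45], [1, 0, 0, 0, 51], [0, 1, 0, 0, 3], [0, 0, 1, 0, 12], [0, 0, 0, 1, 2]]

The invariant factors of A (the non-unit diagonal entries of the Smith normal form of xI - A over ℚ[x]) are (x - 5)(x + 3)(x^3 + 3x + 3), each dividing the next. The characteristic polynomial is their product, (x - 5)(x + 3)(x^3 + 3x + 3).

The rational canonical form is the block-diagonal matrix of companion matrices C(f_i):
R = [[0, 0, 0, 0, 45], [1, 0, 0, 0, 51], [0, 1, 0, 0, 3], [0, 0, 1, 0, 12], [0, 0, 0, 1, 2]].

Note the characteristic polynomial does not split into linear factors over ℚ, so A has no Jordan form over ℚ; the rational canonical form exists over any field.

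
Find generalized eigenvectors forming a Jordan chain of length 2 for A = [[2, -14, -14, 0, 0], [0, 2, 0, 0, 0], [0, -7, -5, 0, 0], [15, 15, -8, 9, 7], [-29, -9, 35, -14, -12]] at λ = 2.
v_1 = [[1, 0, 0, 1, -3]]^T, v_2 = [[0, 0, 0, 1, -1]]^T

We seek v_1 ∈ ker((A - 2I)^2) \ ker(A - 2I), then set v_{i+1} = (A - 2I) v_i.

One such chain is v_1 = [[1, 0, 0, 1, -3]]^T, v_2 = [[0, 0, 0, 1, -1]]^T. Check: (A - 2I) v_2 = [[0, 0, 0, 0, 0]]^T = 0.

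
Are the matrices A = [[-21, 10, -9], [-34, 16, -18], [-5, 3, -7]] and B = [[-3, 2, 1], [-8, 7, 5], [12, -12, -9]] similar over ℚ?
No.

trace(A) = -12 but trace(B) = -5. The trace is a similarity invariant, so A and B are not similar.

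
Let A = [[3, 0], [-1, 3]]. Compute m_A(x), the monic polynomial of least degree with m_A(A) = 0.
m_A(x) = (x - 3)^2

The characteristic polynomial factors as (x - 3)^2. The minimal polynomial is ∏(x - λ)^{k_λ} where k_λ is the size of the largest Jordan block at λ.

For λ = 3: rank(A - 3I) = 1, and the largest Jordan block has size 2 (the smallest k with rank((A - 3I)^k) = rank((A - 3I)^(k+1))).

So m_A(x) = (x - 3)^2.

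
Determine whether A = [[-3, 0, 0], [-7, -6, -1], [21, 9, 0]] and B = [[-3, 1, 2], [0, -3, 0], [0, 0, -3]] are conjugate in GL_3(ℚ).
Yes.

Two matrices over a field are similar if and only if they have the same invariant factors.

Both A and B have characteristic polynomial (x + 3)^3 and minimal polynomial (x + 3)^2. Computing further, both have invariant factors x + 3, (x + 3)^2. Hence A and B are similar.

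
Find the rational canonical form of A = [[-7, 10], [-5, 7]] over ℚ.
R = [[0, -1], [1, 0]]

The invariant factors of A (the non-unit diagonal entries of the Smith normal form of xI - A over ℚ[x]) are x^2 + 1, each dividing the next. The characteristic polynomial is their product, x^2 + 1.

The rational canonical form is the block-diagonal matrix of companion matrices C(f_i):
R = [[0, -1], [1, 0]].

Note the characteristic polynomial does not split into linear factors over ℚ, so A has no Jordan form over ℚ; the rational canonical form exists over any field.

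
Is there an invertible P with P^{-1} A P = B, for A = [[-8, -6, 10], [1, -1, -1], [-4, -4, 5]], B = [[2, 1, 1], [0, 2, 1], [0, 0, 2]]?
No.

trace(A) = -4 but trace(B) = 6. The trace is a similarity invariant, so A and B are not similar.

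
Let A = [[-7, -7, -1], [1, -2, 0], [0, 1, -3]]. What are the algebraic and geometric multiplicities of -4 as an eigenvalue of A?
The characteristic polynomial is (x + 4)^3, so the factor x + 4 appears with exponent 3: the algebraic multiplicity is 3.

rank(A + 4I) = 2, so the eigenspace has dimension 3 - 2 = 1: the geometric multiplicity is 1.

Since 1 < 3, A is not diagonalizable.

algebraic multiplicity 3, geometric multiplicity 1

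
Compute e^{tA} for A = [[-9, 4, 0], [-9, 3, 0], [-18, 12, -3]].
e^{tA} = [[(1 - 6*t)*e^{-3*t}, 4*t*e^{-3*t}, 0], [-9*t*e^{-3*t}, (6*t + 1)*e^{-3*t}, 0], [-18*t*e^{-3*t}, 12*t*e^{-3*t}, e^{-3*t}]]

A has Jordan form J = [[-3, 1, 0], [0, -3, 0], [0, 0, -3]] with A = PJP^{-1}, so e^{tA} = P e^{tJ} P^{-1}.

For a Jordan block J_k(λ), e^{tJ_k(λ)} = e^{λt} · (I + tN + t^2 N^2/2! + ... + t^{k-1} N^{k-1}/(k-1)!) where N is the nilpotent superdiagonal part.

Assembling the blocks and conjugating back gives the entries of e^{tA} as shown above.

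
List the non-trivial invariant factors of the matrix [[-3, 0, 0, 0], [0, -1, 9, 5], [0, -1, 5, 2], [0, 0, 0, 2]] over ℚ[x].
(x - 2)^3(x + 3)

The Jordan structure of A has elementary divisors (x + 3), (x - 2)^3. Arranging the block sizes at each eigenvalue in decreasing order and taking row products gives the invariant factors.

Invariant factors (smallest first, each dividing the next): (x - 2)^3(x + 3).

Check: the last factor (x - 2)^3(x + 3) is the minimal polynomial, and the product (x - 2)^3(x + 3) is the characteristic polynomial.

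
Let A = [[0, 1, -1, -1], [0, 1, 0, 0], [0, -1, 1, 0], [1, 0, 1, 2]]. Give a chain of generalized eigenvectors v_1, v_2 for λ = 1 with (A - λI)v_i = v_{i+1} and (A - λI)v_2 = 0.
We seek v_1 ∈ ker((A - I)^2) \ ker(A - I), then set v_{i+1} = (A - I) v_i.

One such chain is v_1 = [[1, 1, -2, 1]]^T, v_2 = [[1, 0, -1, 0]]^T. Check: (A - I) v_2 = [[0, 0, 0, 0]]^T = 0.

v_1 = [[1, 1, -2, 1]]^T, v_2 = [[1, 0, -1, 0]]^T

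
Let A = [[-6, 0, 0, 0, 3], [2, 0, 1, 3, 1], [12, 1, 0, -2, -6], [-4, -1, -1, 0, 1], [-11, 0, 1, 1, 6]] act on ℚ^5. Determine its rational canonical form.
The invariant factors of A (the non-unit diagonal entries of the Smith normal form of xI - A over ℚ[x]) are (x - 1)(x + 1)(x^3 + 3x + 3), each dividing the next. The characteristic polynomial is their product, (x - 1)(x + 1)(x^3 + 3x + 3).

The rational canonical form is the block-diagonal matrix of companion matrices C(f_i):
R = [[0, 0, 0, 0, 3], [1, 0, 0, 0, 3], [0, 1, 0, 0, -3], [0, 0, 1, 0, -2], [0, 0, 0, 1, 0]].

Note the characteristic polynomial does not split into linear factors over ℚ, so A has no Jordan form over ℚ; the rational canonical form exists over any field.

R = [[0, 0, 0, 0, 3], [1, 0, 0, 0, 3], [0, 1, 0, 0, -3], [0, 0, 1, 0, -2], [0, 0, 0, 1, 0]]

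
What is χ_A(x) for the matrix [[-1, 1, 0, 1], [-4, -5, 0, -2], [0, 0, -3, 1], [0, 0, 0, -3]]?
χ_A(x) = (x + 3)^4

xI - A = [[x + 1, -1, 0, -1], [4, x + 5, 0, 2], [0, 0, x + 3, -1], [0, 0, 0, x + 3]].

Expanding det(xI - A) along the first row:
det(xI - A) = + (x + 1)·det([[x + 5, 0, 2], [0, x + 3, -1], [0, 0, x + 3]]) - (-1)·det([[4, 0, 2], [0, x + 3, -1], [0, 0, x + 3]]) + (0)·det([[4, x + 5, 2], [0, 0, -1], [0, 0, x + 3]]) - (-1)·det([[4, x + 5, 0], [0, 0, x + 3], [0, 0, 0]]).

Evaluating gives χ_A(x) = x^4 + 12x^3 + 54x^2 + 108x + 81 = (x + 3)^4.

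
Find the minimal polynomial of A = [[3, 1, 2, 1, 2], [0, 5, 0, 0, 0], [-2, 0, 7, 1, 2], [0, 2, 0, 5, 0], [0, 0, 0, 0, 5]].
The characteristic polynomial factors as (x - 5)^5. The minimal polynomial is ∏(x - λ)^{k_λ} where k_λ is the size of the largest Jordan block at λ.

For λ = 5: rank(A - 5I) = 2, and the largest Jordan block has size 2 (the smallest k with rank((A - 5I)^k) = rank((A - 5I)^(k+1))).

So m_A(x) = (x - 5)^2.

m_A(x) = (x - 5)^2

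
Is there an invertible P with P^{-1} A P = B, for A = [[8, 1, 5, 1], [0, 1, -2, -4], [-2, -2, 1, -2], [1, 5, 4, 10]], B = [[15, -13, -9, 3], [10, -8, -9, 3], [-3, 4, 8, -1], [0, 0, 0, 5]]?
Two matrices over a field are similar if and only if they have the same invariant factors.

Both A and B have characteristic polynomial (x - 5)^4 and minimal polynomial (x - 5)^3. Computing further, both have invariant factors x - 5, (x - 5)^3. Hence A and B are similar.

Yes.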